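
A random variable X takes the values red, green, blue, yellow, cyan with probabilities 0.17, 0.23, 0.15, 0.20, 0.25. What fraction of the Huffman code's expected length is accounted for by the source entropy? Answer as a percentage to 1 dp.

99.0%

Entropy H = −Σ p log₂ p ≈ 2.2972 bits.
Huffman merges: 3/20+17/100→8/25; 1/5+23/100→43/100; 1/4+8/25→57/100; 43/100+57/100→1. L = 58/25 ≈ 2.3200.
Efficiency = H/L = 2.2972/2.3200 = 99.0%.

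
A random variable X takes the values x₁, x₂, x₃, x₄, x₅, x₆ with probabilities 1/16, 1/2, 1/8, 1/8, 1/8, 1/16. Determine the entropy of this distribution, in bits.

2.125 bits

Each probability is a power of 1/2, so log₂(1/p) is an integer.
H = Σ p·log₂(1/p) = 1/16·4 + 1/2·1 + 1/8·3 + 1/8·3 + 1/8·3 + 1/16·4 = 2.125 bits.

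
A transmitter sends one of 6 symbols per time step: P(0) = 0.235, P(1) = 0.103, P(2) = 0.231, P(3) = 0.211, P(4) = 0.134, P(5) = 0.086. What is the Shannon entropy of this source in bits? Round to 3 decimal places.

H = −Σ pᵢ log₂ pᵢ.
−0.235·log₂(0.235) = 0.4910
−0.103·log₂(0.103) = 0.3378
−0.231·log₂(0.231) = 0.4883
−0.211·log₂(0.211) = 0.4736
−0.134·log₂(0.134) = 0.3886
−0.086·log₂(0.086) = 0.3044
Sum ≈ 2.4837 → 2.484 bits.

2.484 bits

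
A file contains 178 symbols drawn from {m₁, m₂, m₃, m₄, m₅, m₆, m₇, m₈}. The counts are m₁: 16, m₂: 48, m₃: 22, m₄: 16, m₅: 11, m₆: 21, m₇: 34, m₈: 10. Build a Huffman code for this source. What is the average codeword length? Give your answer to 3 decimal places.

Probabilities are the counts divided by 178.
Repeatedly combine the two least-probable nodes; the expected code length is the sum of the merged weights.
merge 5/89 + 11/178 → 21/178
merge 8/89 + 8/89 → 16/89
merge 21/178 + 21/178 → 21/89
merge 11/89 + 16/89 → 27/89
merge 17/89 + 21/89 → 38/89
merge 24/89 + 27/89 → 51/89
merge 38/89 + 51/89 → 1
L = 21/178 + 16/89 + 21/89 + 27/89 + 38/89 + 51/89 + 1 = 505/178 ≈ 2.837 bits/symbol.

2.837 bits/symbol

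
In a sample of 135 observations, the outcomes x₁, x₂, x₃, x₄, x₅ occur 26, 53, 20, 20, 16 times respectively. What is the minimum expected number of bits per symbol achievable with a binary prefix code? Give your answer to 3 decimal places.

Probabilities are the counts divided by 135.
Repeatedly combine the two least-probable nodes; the expected code length is the sum of the merged weights.
merge 16/135 + 4/27 → 4/15
merge 4/27 + 26/135 → 46/135
merge 4/15 + 46/135 → 82/135
merge 53/135 + 82/135 → 1
L = 4/15 + 46/135 + 82/135 + 1 = 299/135 ≈ 2.215 bits/symbol.

2.215 bits/symbol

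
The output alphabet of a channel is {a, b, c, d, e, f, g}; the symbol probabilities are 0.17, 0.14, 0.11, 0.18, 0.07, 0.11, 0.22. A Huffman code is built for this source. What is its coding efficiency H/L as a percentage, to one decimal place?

Entropy H = −Σ p log₂ p ≈ 2.7267 bits.
Huffman merges: 7/100+11/100→9/50; 11/100+7/50→1/4; 17/100+9/50→7/20; 9/50+11/50→2/5; 1/4+7/20→3/5; 2/5+3/5→1. L = 139/50 ≈ 2.7800.
Efficiency = H/L = 2.7267/2.7800 = 98.1%.

98.1%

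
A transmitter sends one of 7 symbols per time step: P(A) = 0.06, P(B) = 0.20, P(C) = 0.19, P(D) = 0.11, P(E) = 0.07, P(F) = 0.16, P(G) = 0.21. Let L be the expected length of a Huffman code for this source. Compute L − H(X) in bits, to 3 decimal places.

Entropy H = −Σ p log₂ p ≈ 2.6778 bits.
Huffman merges: 3/50+7/100→13/100; 11/100+13/100→6/25; 4/25+19/100→7/20; 1/5+21/100→41/100; 6/25+7/20→59/100; 41/100+59/100→1. L = 68/25 ≈ 2.7200.
L − H = 2.7200 − 2.6778 = 0.042 bits.

0.042 bits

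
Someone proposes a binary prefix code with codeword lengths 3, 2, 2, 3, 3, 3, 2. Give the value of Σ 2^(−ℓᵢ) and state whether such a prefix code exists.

1.25; no

With common denominator 2^3 = 8: Σ 2^(−ℓᵢ) = 1/8 + 2/8 + 2/8 + 1/8 + 1/8 + 1/8 + 2/8 = 10/8 = 1.25.
Kraft's inequality requires Σ ≤ 1; here Σ = 1.25 > 1, so no such prefix code exists.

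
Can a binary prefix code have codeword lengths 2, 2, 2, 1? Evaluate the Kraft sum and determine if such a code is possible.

With common denominator 2^2 = 4: Σ 2^(−ℓᵢ) = 1/4 + 1/4 + 1/4 + 2/4 = 5/4 = 1.25.
Kraft's inequality requires Σ ≤ 1; here Σ = 1.25 > 1, so no such prefix code exists.

1.25; no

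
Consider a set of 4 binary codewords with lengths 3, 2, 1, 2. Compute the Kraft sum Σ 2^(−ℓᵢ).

1.125

With common denominator 2^3 = 8: Σ 2^(−ℓᵢ) = 1/8 + 2/8 + 4/8 + 2/8 = 9/8 = 1.125.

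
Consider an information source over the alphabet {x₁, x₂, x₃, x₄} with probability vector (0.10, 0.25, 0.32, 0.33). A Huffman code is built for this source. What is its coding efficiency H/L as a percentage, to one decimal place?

Entropy H = −Σ p log₂ p ≈ 1.8860 bits.
Huffman merges: 1/10+1/4→7/20; 8/25+33/100→13/20; 7/20+13/20→1. L = 2 ≈ 2.0000.
Efficiency = H/L = 1.8860/2.0000 = 94.3%.

94.3%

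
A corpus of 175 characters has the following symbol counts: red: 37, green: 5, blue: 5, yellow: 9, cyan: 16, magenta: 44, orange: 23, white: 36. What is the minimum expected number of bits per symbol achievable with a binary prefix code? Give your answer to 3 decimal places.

2.697 bits/symbol

Probabilities are the counts divided by 175.
Repeatedly combine the two least-probable nodes; the expected code length is the sum of the merged weights.
merge 1/35 + 1/35 → 2/35
merge 9/175 + 2/35 → 19/175
merge 16/175 + 19/175 → 1/5
merge 23/175 + 1/5 → 58/175
merge 36/175 + 37/175 → 73/175
merge 44/175 + 58/175 → 102/175
merge 73/175 + 102/175 → 1
L = 2/35 + 19/175 + 1/5 + 58/175 + 73/175 + 102/175 + 1 = 472/175 ≈ 2.697 bits/symbol.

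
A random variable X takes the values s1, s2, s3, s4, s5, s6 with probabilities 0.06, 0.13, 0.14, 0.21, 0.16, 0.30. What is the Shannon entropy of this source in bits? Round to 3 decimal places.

H = −Σ pᵢ log₂ pᵢ.
−0.06·log₂(0.06) = 0.2435
−0.13·log₂(0.13) = 0.3826
−0.14·log₂(0.14) = 0.3971
−0.21·log₂(0.21) = 0.4728
−0.16·log₂(0.16) = 0.4230
−0.30·log₂(0.30) = 0.5211
Sum ≈ 2.4402 → 2.440 bits.

2.440 bits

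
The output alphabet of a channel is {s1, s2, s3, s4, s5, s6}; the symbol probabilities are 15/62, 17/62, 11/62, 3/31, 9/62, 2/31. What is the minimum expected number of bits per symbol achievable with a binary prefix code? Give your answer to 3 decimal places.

2.468 bits/symbol

Repeatedly combine the two least-probable nodes; the expected code length is the sum of the merged weights.
merge 2/31 + 3/31 → 5/31
merge 9/62 + 5/31 → 19/62
merge 11/62 + 15/62 → 13/31
merge 17/62 + 19/62 → 18/31
merge 13/31 + 18/31 → 1
L = 5/31 + 19/62 + 13/31 + 18/31 + 1 = 153/62 ≈ 2.468 bits/symbol.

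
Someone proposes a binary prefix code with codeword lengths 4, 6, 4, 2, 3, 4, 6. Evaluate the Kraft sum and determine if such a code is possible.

With common denominator 2^6 = 64: Σ 2^(−ℓᵢ) = 4/64 + 1/64 + 4/64 + 16/64 + 8/64 + 4/64 + 1/64 = 38/64 = 0.59375.
Kraft's inequality requires Σ ≤ 1; here Σ = 0.59375 ≤ 1, so such a prefix code exists.

0.59375; yes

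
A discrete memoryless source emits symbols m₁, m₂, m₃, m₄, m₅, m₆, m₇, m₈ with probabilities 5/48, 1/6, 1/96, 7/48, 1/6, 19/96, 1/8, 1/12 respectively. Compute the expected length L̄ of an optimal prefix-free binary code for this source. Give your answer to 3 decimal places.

Repeatedly combine the two least-probable nodes; the expected code length is the sum of the merged weights.
merge 1/96 + 1/12 → 3/32
merge 3/32 + 5/48 → 19/96
merge 1/8 + 7/48 → 13/48
merge 1/6 + 1/6 → 1/3
merge 19/96 + 19/96 → 19/48
merge 13/48 + 1/3 → 29/48
merge 19/48 + 29/48 → 1
L = 3/32 + 19/96 + 13/48 + 1/3 + 19/48 + 29/48 + 1 = 139/48 ≈ 2.896 bits/symbol.

2.896 bits/symbol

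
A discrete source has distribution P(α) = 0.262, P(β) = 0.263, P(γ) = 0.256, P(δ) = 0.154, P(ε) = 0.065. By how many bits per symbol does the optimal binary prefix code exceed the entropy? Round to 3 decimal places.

Entropy H = −Σ p log₂ p ≈ 2.1883 bits.
Huffman merges: 13/200+77/500→219/1000; 219/1000+32/125→19/40; 131/500+263/1000→21/40; 19/40+21/40→1. L = 2219/1000 ≈ 2.2190.
L − H = 2.2190 − 2.1883 = 0.031 bits.

0.031 bits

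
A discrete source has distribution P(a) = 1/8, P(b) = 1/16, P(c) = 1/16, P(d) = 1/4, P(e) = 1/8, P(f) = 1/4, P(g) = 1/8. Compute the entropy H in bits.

2.625 bits

Each probability is a power of 1/2, so log₂(1/p) is an integer.
H = Σ p·log₂(1/p) = 1/8·3 + 1/16·4 + 1/16·4 + 1/4·2 + 1/8·3 + 1/4·2 + 1/8·3 = 2.625 bits.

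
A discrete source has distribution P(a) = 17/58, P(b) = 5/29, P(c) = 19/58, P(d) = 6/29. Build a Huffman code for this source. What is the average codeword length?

Repeatedly combine the two least-probable nodes; the expected code length is the sum of the merged weights.
merge 5/29 + 6/29 → 11/29
merge 17/58 + 19/58 → 18/29
merge 11/29 + 18/29 → 1
L = 11/29 + 18/29 + 1 = 2 bits/symbol.

2 bits/symbol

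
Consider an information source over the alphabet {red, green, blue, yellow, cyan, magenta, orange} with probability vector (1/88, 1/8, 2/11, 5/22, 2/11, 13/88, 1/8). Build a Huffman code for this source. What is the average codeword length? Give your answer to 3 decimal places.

Repeatedly combine the two least-probable nodes; the expected code length is the sum of the merged weights.
merge 1/88 + 1/8 → 3/22
merge 1/8 + 3/22 → 23/88
merge 13/88 + 2/11 → 29/88
merge 2/11 + 5/22 → 9/22
merge 23/88 + 29/88 → 13/22
merge 9/22 + 13/22 → 1
L = 3/22 + 23/88 + 29/88 + 9/22 + 13/22 + 1 = 30/11 ≈ 2.727 bits/symbol.

2.727 bits/symbol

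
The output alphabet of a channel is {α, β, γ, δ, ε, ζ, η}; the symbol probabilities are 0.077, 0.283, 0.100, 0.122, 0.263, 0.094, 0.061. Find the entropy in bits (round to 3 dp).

H = −Σ pᵢ log₂ pᵢ.
−0.077·log₂(0.077) = 0.2848
−0.283·log₂(0.283) = 0.5154
−0.100·log₂(0.100) = 0.3322
−0.122·log₂(0.122) = 0.3703
−0.263·log₂(0.263) = 0.5068
−0.094·log₂(0.094) = 0.3207
−0.061·log₂(0.061) = 0.2461
Sum ≈ 2.5762 → 2.576 bits.

2.576 bits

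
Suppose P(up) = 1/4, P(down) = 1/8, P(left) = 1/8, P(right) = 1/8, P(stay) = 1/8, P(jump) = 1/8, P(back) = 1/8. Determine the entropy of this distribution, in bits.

Each probability is a power of 1/2, so log₂(1/p) is an integer.
H = Σ p·log₂(1/p) = 1/4·2 + 1/8·3 + 1/8·3 + 1/8·3 + 1/8·3 + 1/8·3 + 1/8·3 = 2.75 bits.

2.75 bits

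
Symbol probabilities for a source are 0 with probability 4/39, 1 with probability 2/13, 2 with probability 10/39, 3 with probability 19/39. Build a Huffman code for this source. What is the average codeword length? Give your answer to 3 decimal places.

1.769 bits/symbol

Repeatedly combine the two least-probable nodes; the expected code length is the sum of the merged weights.
merge 4/39 + 2/13 → 10/39
merge 10/39 + 10/39 → 20/39
merge 19/39 + 20/39 → 1
L = 10/39 + 20/39 + 1 = 23/13 ≈ 1.769 bits/symbol.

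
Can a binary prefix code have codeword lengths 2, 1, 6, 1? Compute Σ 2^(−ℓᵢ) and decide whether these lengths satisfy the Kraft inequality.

1.265625; no

With common denominator 2^6 = 64: Σ 2^(−ℓᵢ) = 16/64 + 32/64 + 1/64 + 32/64 = 81/64 = 1.265625.
Kraft's inequality requires Σ ≤ 1; here Σ = 1.265625 > 1, so no such prefix code exists.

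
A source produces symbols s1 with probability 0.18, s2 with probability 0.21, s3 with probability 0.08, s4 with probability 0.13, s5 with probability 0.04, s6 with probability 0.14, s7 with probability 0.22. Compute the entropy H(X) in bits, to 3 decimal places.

2.656 bits

H = −Σ pᵢ log₂ pᵢ.
−0.18·log₂(0.18) = 0.4453
−0.21·log₂(0.21) = 0.4728
−0.08·log₂(0.08) = 0.2915
−0.13·log₂(0.13) = 0.3826
−0.04·log₂(0.04) = 0.1858
−0.14·log₂(0.14) = 0.3971
−0.22·log₂(0.22) = 0.4806
Sum ≈ 2.6557 → 2.656 bits.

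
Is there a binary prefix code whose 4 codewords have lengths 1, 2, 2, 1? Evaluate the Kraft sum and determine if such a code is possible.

With common denominator 2^2 = 4: Σ 2^(−ℓᵢ) = 2/4 + 1/4 + 1/4 + 2/4 = 6/4 = 1.5.
Kraft's inequality requires Σ ≤ 1; here Σ = 1.5 > 1, so no such prefix code exists.

1.5; no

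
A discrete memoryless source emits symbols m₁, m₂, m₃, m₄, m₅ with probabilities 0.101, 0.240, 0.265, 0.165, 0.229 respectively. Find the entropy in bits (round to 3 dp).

H = −Σ pᵢ log₂ pᵢ.
−0.101·log₂(0.101) = 0.3341
−0.240·log₂(0.240) = 0.4941
−0.265·log₂(0.265) = 0.5077
−0.165·log₂(0.165) = 0.4289
−0.229·log₂(0.229) = 0.4870
Sum ≈ 2.2518 → 2.252 bits.

2.252 bits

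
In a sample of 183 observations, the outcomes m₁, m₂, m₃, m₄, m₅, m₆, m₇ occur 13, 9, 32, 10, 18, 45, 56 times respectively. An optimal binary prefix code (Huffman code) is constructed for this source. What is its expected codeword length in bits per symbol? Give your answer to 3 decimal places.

Probabilities are the counts divided by 183.
Repeatedly combine the two least-probable nodes; the expected code length is the sum of the merged weights.
merge 3/61 + 10/183 → 19/183
merge 13/183 + 6/61 → 31/183
merge 19/183 + 31/183 → 50/183
merge 32/183 + 15/61 → 77/183
merge 50/183 + 56/183 → 106/183
merge 77/183 + 106/183 → 1
L = 19/183 + 31/183 + 50/183 + 77/183 + 106/183 + 1 = 466/183 ≈ 2.546 bits/symbol.

2.546 bits/symbol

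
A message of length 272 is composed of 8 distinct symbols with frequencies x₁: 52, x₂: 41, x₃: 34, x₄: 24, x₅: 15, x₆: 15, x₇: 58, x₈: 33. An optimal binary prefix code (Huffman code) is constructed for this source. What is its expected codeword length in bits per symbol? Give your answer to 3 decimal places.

Probabilities are the counts divided by 272.
Repeatedly combine the two least-probable nodes; the expected code length is the sum of the merged weights.
merge 15/272 + 15/272 → 15/136
merge 3/34 + 15/136 → 27/136
merge 33/272 + 1/8 → 67/272
merge 41/272 + 13/68 → 93/272
merge 27/136 + 29/136 → 7/17
merge 67/272 + 93/272 → 10/17
merge 7/17 + 10/17 → 1
L = 15/136 + 27/136 + 67/272 + 93/272 + 7/17 + 10/17 + 1 = 197/68 ≈ 2.897 bits/symbol.

2.897 bits/symbol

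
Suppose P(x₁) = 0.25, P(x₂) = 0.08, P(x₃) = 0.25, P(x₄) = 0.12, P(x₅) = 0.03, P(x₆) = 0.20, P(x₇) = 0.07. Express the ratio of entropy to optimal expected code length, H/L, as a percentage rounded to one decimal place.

Entropy H = −Σ p log₂ p ≈ 2.5433 bits.
Huffman merges: 3/100+7/100→1/10; 2/25+1/10→9/50; 3/25+9/50→3/10; 1/5+1/4→9/20; 1/4+3/10→11/20; 9/20+11/20→1. L = 129/50 ≈ 2.5800.
Efficiency = H/L = 2.5433/2.5800 = 98.6%.

98.6%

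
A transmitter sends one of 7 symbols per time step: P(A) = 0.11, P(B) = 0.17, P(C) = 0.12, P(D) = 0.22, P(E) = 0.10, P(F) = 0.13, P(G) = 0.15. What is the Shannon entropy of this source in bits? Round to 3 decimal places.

H = −Σ pᵢ log₂ pᵢ.
−0.11·log₂(0.11) = 0.3503
−0.17·log₂(0.17) = 0.4346
−0.12·log₂(0.12) = 0.3671
−0.22·log₂(0.22) = 0.4806
−0.10·log₂(0.10) = 0.3322
−0.13·log₂(0.13) = 0.3826
−0.15·log₂(0.15) = 0.4105
Sum ≈ 2.7579 → 2.758 bits.

2.758 bits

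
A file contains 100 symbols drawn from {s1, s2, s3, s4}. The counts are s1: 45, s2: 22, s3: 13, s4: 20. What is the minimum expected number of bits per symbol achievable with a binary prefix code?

Probabilities are the counts divided by 100.
Repeatedly combine the two least-probable nodes; the expected code length is the sum of the merged weights.
merge 13/100 + 1/5 → 33/100
merge 11/50 + 33/100 → 11/20
merge 9/20 + 11/20 → 1
L = 33/100 + 11/20 + 1 = 47/25 = 1.88 bits/symbol.

1.88 bits/symbol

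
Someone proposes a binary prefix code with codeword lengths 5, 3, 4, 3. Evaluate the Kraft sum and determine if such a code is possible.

0.34375; yes

With common denominator 2^5 = 32: Σ 2^(−ℓᵢ) = 1/32 + 4/32 + 2/32 + 4/32 = 11/32 = 0.34375.
Kraft's inequality requires Σ ≤ 1; here Σ = 0.34375 ≤ 1, so such a prefix code exists.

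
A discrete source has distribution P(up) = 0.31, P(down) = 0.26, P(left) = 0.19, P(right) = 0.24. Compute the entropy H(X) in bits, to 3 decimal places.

H = −Σ pᵢ log₂ pᵢ.
−0.31·log₂(0.31) = 0.5238
−0.26·log₂(0.26) = 0.5053
−0.19·log₂(0.19) = 0.4552
−0.24·log₂(0.24) = 0.4941
Sum ≈ 1.9784 → 1.978 bits.

1.978 bits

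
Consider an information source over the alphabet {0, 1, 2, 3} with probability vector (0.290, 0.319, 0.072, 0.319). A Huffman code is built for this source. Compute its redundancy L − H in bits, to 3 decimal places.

0.157 bits

Entropy H = −Σ p log₂ p ≈ 1.8429 bits.
Huffman merges: 9/125+29/100→181/500; 319/1000+319/1000→319/500; 181/500+319/500→1. L = 2 ≈ 2.0000.
L − H = 2.0000 − 1.8429 = 0.157 bits.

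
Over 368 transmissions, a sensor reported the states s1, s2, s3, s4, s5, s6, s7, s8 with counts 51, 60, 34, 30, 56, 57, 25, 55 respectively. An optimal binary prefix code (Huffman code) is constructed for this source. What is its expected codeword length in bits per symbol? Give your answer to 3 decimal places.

2.986 bits/symbol

Probabilities are the counts divided by 368.
Repeatedly combine the two least-probable nodes; the expected code length is the sum of the merged weights.
merge 25/368 + 15/184 → 55/368
merge 17/184 + 51/368 → 85/368
merge 55/368 + 55/368 → 55/184
merge 7/46 + 57/368 → 113/368
merge 15/92 + 85/368 → 145/368
merge 55/184 + 113/368 → 223/368
merge 145/368 + 223/368 → 1
L = 55/368 + 85/368 + 55/184 + 113/368 + 145/368 + 223/368 + 1 = 1099/368 ≈ 2.986 bits/symbol.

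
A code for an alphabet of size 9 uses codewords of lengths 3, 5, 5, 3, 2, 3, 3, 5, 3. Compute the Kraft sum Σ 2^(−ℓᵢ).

0.96875

With common denominator 2^5 = 32: Σ 2^(−ℓᵢ) = 4/32 + 1/32 + 1/32 + 4/32 + 8/32 + 4/32 + 4/32 + 1/32 + 4/32 = 31/32 = 0.96875.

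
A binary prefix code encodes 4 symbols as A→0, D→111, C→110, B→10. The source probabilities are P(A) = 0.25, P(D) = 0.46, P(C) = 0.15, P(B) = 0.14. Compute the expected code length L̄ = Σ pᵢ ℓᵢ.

L̄ = Σ pᵢ·ℓᵢ = 0.25·1 + 0.46·3 + 0.15·3 + 0.14·2 = 2.36 bits/symbol.

2.36 bits/symbol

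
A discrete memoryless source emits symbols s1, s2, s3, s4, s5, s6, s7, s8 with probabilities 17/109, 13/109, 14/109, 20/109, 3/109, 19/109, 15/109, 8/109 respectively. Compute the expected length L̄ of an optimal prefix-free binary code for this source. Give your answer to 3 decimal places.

Repeatedly combine the two least-probable nodes; the expected code length is the sum of the merged weights.
merge 3/109 + 8/109 → 11/109
merge 11/109 + 13/109 → 24/109
merge 14/109 + 15/109 → 29/109
merge 17/109 + 19/109 → 36/109
merge 20/109 + 24/109 → 44/109
merge 29/109 + 36/109 → 65/109
merge 44/109 + 65/109 → 1
L = 11/109 + 24/109 + 29/109 + 36/109 + 44/109 + 65/109 + 1 = 318/109 ≈ 2.917 bits/symbol.

2.917 bits/symbol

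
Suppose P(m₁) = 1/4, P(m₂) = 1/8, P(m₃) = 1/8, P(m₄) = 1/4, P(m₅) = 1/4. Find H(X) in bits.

Each probability is a power of 1/2, so log₂(1/p) is an integer.
H = Σ p·log₂(1/p) = 1/4·2 + 1/8·3 + 1/8·3 + 1/4·2 + 1/4·2 = 2.25 bits.

2.25 bits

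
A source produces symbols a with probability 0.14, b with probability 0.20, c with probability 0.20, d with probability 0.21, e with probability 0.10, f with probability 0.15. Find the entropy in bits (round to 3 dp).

H = −Σ pᵢ log₂ pᵢ.
−0.14·log₂(0.14) = 0.3971
−0.20·log₂(0.20) = 0.4644
−0.20·log₂(0.20) = 0.4644
−0.21·log₂(0.21) = 0.4728
−0.10·log₂(0.10) = 0.3322
−0.15·log₂(0.15) = 0.4105
Sum ≈ 2.5414 → 2.541 bits.

2.541 bits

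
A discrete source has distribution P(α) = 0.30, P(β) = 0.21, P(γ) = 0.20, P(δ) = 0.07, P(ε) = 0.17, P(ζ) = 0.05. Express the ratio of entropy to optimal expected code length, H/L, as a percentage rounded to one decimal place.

Entropy H = −Σ p log₂ p ≈ 2.3775 bits.
Huffman merges: 1/20+7/100→3/25; 3/25+17/100→29/100; 1/5+21/100→41/100; 29/100+3/10→59/100; 41/100+59/100→1. L = 241/100 ≈ 2.4100.
Efficiency = H/L = 2.3775/2.4100 = 98.7%.

98.7%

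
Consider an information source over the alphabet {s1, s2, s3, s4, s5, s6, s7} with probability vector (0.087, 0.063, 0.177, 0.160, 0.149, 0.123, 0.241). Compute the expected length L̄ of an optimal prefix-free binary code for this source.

Repeatedly combine the two least-probable nodes; the expected code length is the sum of the merged weights.
merge 63/1000 + 87/1000 → 3/20
merge 123/1000 + 149/1000 → 34/125
merge 3/20 + 4/25 → 31/100
merge 177/1000 + 241/1000 → 209/500
merge 34/125 + 31/100 → 291/500
merge 209/500 + 291/500 → 1
L = 3/20 + 34/125 + 31/100 + 209/500 + 291/500 + 1 = 683/250 = 2.732 bits/symbol.

2.732 bits/symbol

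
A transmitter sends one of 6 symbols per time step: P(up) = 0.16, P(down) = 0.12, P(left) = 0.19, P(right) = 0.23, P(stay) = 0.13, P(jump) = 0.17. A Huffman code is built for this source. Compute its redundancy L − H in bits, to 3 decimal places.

0.030 bits

Entropy H = −Σ p log₂ p ≈ 2.5502 bits.
Huffman merges: 3/25+13/100→1/4; 4/25+17/100→33/100; 19/100+23/100→21/50; 1/4+33/100→29/50; 21/50+29/50→1. L = 129/50 ≈ 2.5800.
L − H = 2.5800 − 2.5502 = 0.030 bits.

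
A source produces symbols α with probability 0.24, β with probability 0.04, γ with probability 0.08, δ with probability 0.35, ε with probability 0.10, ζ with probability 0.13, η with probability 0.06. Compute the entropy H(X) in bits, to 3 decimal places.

H = −Σ pᵢ log₂ pᵢ.
−0.24·log₂(0.24) = 0.4941
−0.04·log₂(0.04) = 0.1858
−0.08·log₂(0.08) = 0.2915
−0.35·log₂(0.35) = 0.5301
−0.10·log₂(0.10) = 0.3322
−0.13·log₂(0.13) = 0.3826
−0.06·log₂(0.06) = 0.2435
Sum ≈ 2.4599 → 2.460 bits.

2.460 bits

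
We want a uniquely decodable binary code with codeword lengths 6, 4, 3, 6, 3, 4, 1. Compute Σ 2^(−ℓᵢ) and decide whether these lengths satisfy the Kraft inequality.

0.90625; yes

With common denominator 2^6 = 64: Σ 2^(−ℓᵢ) = 1/64 + 4/64 + 8/64 + 1/64 + 8/64 + 4/64 + 32/64 = 58/64 = 0.90625.
Kraft's inequality requires Σ ≤ 1; here Σ = 0.90625 ≤ 1, so such a prefix code exists.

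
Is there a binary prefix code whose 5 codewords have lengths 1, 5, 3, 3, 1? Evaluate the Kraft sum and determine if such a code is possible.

1.28125; no

With common denominator 2^5 = 32: Σ 2^(−ℓᵢ) = 16/32 + 1/32 + 4/32 + 4/32 + 16/32 = 41/32 = 1.28125.
Kraft's inequality requires Σ ≤ 1; here Σ = 1.28125 > 1, so no such prefix code exists.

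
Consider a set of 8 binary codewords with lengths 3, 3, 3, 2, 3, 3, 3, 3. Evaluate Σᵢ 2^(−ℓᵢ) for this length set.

With common denominator 2^3 = 8: Σ 2^(−ℓᵢ) = 1/8 + 1/8 + 1/8 + 2/8 + 1/8 + 1/8 + 1/8 + 1/8 = 9/8 = 1.125.

1.125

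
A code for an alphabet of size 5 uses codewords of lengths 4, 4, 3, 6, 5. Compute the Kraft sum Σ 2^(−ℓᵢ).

0.296875

With common denominator 2^6 = 64: Σ 2^(−ℓᵢ) = 4/64 + 4/64 + 8/64 + 1/64 + 2/64 = 19/64 = 0.296875.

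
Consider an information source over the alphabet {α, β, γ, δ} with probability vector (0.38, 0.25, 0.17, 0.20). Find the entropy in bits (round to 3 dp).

1.929 bits

H = −Σ pᵢ log₂ pᵢ.
−0.38·log₂(0.38) = 0.5305
−0.25·log₂(0.25) = 0.5000
−0.17·log₂(0.17) = 0.4346
−0.20·log₂(0.20) = 0.4644
Sum ≈ 1.9294 → 1.929 bits.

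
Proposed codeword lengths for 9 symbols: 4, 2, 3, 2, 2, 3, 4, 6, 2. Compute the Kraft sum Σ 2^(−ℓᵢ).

1.390625

With common denominator 2^6 = 64: Σ 2^(−ℓᵢ) = 4/64 + 16/64 + 8/64 + 16/64 + 16/64 + 8/64 + 4/64 + 1/64 + 16/64 = 89/64 = 1.390625.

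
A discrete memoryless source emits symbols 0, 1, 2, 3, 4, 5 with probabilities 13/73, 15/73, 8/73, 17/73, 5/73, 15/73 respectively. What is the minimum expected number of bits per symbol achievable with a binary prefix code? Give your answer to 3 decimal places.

Repeatedly combine the two least-probable nodes; the expected code length is the sum of the merged weights.
merge 5/73 + 8/73 → 13/73
merge 13/73 + 13/73 → 26/73
merge 15/73 + 15/73 → 30/73
merge 17/73 + 26/73 → 43/73
merge 30/73 + 43/73 → 1
L = 13/73 + 26/73 + 30/73 + 43/73 + 1 = 185/73 ≈ 2.534 bits/symbol.

2.534 bits/symbol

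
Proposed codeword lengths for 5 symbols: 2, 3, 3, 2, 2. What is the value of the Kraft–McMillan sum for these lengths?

1

With common denominator 2^3 = 8: Σ 2^(−ℓᵢ) = 2/8 + 1/8 + 1/8 + 2/8 + 2/8 = 8/8 = 1.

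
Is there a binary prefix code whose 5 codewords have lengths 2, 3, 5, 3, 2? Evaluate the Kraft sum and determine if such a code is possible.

0.78125; yes

With common denominator 2^5 = 32: Σ 2^(−ℓᵢ) = 8/32 + 4/32 + 1/32 + 4/32 + 8/32 = 25/32 = 0.78125.
Kraft's inequality requires Σ ≤ 1; here Σ = 0.78125 ≤ 1, so such a prefix code exists.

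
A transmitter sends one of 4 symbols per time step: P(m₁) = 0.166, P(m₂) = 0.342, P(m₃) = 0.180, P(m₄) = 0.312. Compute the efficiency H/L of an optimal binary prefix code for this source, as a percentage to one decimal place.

96.5%

Entropy H = −Σ p log₂ p ≈ 1.9290 bits.
Huffman merges: 83/500+9/50→173/500; 39/125+171/500→327/500; 173/500+327/500→1. L = 2 ≈ 2.0000.
Efficiency = H/L = 1.9290/2.0000 = 96.5%.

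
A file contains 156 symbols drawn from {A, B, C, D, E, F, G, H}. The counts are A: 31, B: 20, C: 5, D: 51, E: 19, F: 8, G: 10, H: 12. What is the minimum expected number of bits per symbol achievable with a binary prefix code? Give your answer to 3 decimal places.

2.699 bits/symbol

Probabilities are the counts divided by 156.
Repeatedly combine the two least-probable nodes; the expected code length is the sum of the merged weights.
merge 5/156 + 2/39 → 1/12
merge 5/78 + 1/13 → 11/78
merge 1/12 + 19/156 → 8/39
merge 5/39 + 11/78 → 7/26
merge 31/156 + 8/39 → 21/52
merge 7/26 + 17/52 → 31/52
merge 21/52 + 31/52 → 1
L = 1/12 + 11/78 + 8/39 + 7/26 + 21/52 + 31/52 + 1 = 421/156 ≈ 2.699 bits/symbol.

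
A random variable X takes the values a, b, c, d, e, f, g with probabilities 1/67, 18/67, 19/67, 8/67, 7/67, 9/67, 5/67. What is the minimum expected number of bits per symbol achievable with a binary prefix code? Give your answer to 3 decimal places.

2.537 bits/symbol

Repeatedly combine the two least-probable nodes; the expected code length is the sum of the merged weights.
merge 1/67 + 5/67 → 6/67
merge 6/67 + 7/67 → 13/67
merge 8/67 + 9/67 → 17/67
merge 13/67 + 17/67 → 30/67
merge 18/67 + 19/67 → 37/67
merge 30/67 + 37/67 → 1
L = 6/67 + 13/67 + 17/67 + 30/67 + 37/67 + 1 = 170/67 ≈ 2.537 bits/symbol.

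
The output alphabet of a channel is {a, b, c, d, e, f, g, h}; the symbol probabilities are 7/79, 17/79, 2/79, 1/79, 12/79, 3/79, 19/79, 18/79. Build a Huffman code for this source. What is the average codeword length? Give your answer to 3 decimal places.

Repeatedly combine the two least-probable nodes; the expected code length is the sum of the merged weights.
merge 1/79 + 2/79 → 3/79
merge 3/79 + 3/79 → 6/79
merge 6/79 + 7/79 → 13/79
merge 12/79 + 13/79 → 25/79
merge 17/79 + 18/79 → 35/79
merge 19/79 + 25/79 → 44/79
merge 35/79 + 44/79 → 1
L = 3/79 + 6/79 + 13/79 + 25/79 + 35/79 + 44/79 + 1 = 205/79 ≈ 2.595 bits/symbol.

2.595 bits/symbol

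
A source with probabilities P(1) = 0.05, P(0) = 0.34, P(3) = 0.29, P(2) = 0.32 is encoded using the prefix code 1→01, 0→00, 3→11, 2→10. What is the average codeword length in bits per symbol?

2 bits/symbol

L̄ = Σ pᵢ·ℓᵢ = 0.05·2 + 0.34·2 + 0.29·2 + 0.32·2 = 2 bits/symbol.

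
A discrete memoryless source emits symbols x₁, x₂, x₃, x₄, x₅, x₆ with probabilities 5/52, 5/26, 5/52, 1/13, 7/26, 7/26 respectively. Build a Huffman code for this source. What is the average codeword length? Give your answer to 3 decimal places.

2.442 bits/symbol

Repeatedly combine the two least-probable nodes; the expected code length is the sum of the merged weights.
merge 1/13 + 5/52 → 9/52
merge 5/52 + 9/52 → 7/26
merge 5/26 + 7/26 → 6/13
merge 7/26 + 7/26 → 7/13
merge 6/13 + 7/13 → 1
L = 9/52 + 7/26 + 6/13 + 7/13 + 1 = 127/52 ≈ 2.442 bits/symbol.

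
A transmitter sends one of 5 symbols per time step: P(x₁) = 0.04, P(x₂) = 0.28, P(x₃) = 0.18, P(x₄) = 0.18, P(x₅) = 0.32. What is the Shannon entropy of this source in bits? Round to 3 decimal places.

H = −Σ pᵢ log₂ pᵢ.
−0.04·log₂(0.04) = 0.1858
−0.28·log₂(0.28) = 0.5142
−0.18·log₂(0.18) = 0.4453
−0.18·log₂(0.18) = 0.4453
−0.32·log₂(0.32) = 0.5260
Sum ≈ 2.1166 → 2.117 bits.

2.117 bits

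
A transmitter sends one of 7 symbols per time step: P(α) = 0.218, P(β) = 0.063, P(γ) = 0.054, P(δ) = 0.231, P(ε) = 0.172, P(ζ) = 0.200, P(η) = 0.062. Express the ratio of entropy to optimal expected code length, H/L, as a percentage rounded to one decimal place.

Entropy H = −Σ p log₂ p ≈ 2.5960 bits.
Huffman merges: 27/500+31/500→29/250; 63/1000+29/250→179/1000; 43/250+179/1000→351/1000; 1/5+109/500→209/500; 231/1000+351/1000→291/500; 209/500+291/500→1. L = 1323/500 ≈ 2.6460.
Efficiency = H/L = 2.5960/2.6460 = 98.1%.

98.1%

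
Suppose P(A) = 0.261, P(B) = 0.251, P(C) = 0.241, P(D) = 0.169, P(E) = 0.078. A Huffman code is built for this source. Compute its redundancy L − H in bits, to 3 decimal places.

Entropy H = −Σ p log₂ p ≈ 2.2216 bits.
Huffman merges: 39/500+169/1000→247/1000; 241/1000+247/1000→61/125; 251/1000+261/1000→64/125; 61/125+64/125→1. L = 2247/1000 ≈ 2.2470.
L − H = 2.2470 − 2.2216 = 0.025 bits.

0.025 bits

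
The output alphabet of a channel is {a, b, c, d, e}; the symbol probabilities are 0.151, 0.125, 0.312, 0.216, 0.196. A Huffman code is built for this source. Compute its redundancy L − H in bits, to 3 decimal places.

Entropy H = −Σ p log₂ p ≈ 2.2495 bits.
Huffman merges: 1/8+151/1000→69/250; 49/250+27/125→103/250; 69/250+39/125→147/250; 103/250+147/250→1. L = 569/250 ≈ 2.2760.
L − H = 2.2760 − 2.2495 = 0.027 bits.

0.027 bits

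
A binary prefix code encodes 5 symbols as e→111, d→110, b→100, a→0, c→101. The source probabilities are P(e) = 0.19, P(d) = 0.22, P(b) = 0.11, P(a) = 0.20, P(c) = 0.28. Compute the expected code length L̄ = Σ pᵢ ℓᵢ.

L̄ = Σ pᵢ·ℓᵢ = 0.19·3 + 0.22·3 + 0.11·3 + 0.20·1 + 0.28·3 = 2.6 bits/symbol.

2.6 bits/symbol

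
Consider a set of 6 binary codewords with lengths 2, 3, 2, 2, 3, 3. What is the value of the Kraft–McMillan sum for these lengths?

With common denominator 2^3 = 8: Σ 2^(−ℓᵢ) = 2/8 + 1/8 + 2/8 + 2/8 + 1/8 + 1/8 = 9/8 = 1.125.

1.125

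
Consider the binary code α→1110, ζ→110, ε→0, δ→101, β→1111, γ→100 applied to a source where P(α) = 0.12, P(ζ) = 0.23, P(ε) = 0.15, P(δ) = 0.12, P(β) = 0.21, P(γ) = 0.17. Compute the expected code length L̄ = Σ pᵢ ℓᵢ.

L̄ = Σ pᵢ·ℓᵢ = 0.12·4 + 0.23·3 + 0.15·1 + 0.12·3 + 0.21·4 + 0.17·3 = 3.03 bits/symbol.

3.03 bits/symbol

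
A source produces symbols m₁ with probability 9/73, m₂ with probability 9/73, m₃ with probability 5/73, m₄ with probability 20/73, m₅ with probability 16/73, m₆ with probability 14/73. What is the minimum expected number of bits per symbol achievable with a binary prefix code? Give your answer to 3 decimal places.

2.507 bits/symbol

Repeatedly combine the two least-probable nodes; the expected code length is the sum of the merged weights.
merge 5/73 + 9/73 → 14/73
merge 9/73 + 14/73 → 23/73
merge 14/73 + 16/73 → 30/73
merge 20/73 + 23/73 → 43/73
merge 30/73 + 43/73 → 1
L = 14/73 + 23/73 + 30/73 + 43/73 + 1 = 183/73 ≈ 2.507 bits/symbol.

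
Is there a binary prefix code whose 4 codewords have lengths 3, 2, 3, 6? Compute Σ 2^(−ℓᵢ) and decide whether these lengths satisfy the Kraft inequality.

With common denominator 2^6 = 64: Σ 2^(−ℓᵢ) = 8/64 + 16/64 + 8/64 + 1/64 = 33/64 = 0.515625.
Kraft's inequality requires Σ ≤ 1; here Σ = 0.515625 ≤ 1, so such a prefix code exists.

0.515625; yes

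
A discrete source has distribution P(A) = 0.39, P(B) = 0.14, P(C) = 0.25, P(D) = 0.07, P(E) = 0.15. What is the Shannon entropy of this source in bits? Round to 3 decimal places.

2.106 bits

H = −Σ pᵢ log₂ pᵢ.
−0.39·log₂(0.39) = 0.5298
−0.14·log₂(0.14) = 0.3971
−0.25·log₂(0.25) = 0.5000
−0.07·log₂(0.07) = 0.2686
−0.15·log₂(0.15) = 0.4105
Sum ≈ 2.1060 → 2.106 bits.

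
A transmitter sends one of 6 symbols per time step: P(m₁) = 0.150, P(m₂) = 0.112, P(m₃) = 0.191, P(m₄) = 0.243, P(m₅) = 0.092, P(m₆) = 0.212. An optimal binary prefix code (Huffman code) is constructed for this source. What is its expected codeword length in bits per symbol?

Repeatedly combine the two least-probable nodes; the expected code length is the sum of the merged weights.
merge 23/250 + 14/125 → 51/250
merge 3/20 + 191/1000 → 341/1000
merge 51/250 + 53/250 → 52/125
merge 243/1000 + 341/1000 → 73/125
merge 52/125 + 73/125 → 1
L = 51/250 + 341/1000 + 52/125 + 73/125 + 1 = 509/200 = 2.545 bits/symbol.

2.545 bits/symbol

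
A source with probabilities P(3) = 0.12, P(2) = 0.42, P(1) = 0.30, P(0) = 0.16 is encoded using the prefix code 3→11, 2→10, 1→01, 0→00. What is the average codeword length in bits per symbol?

L̄ = Σ pᵢ·ℓᵢ = 0.12·2 + 0.42·2 + 0.30·2 + 0.16·2 = 2 bits/symbol.

2 bits/symbol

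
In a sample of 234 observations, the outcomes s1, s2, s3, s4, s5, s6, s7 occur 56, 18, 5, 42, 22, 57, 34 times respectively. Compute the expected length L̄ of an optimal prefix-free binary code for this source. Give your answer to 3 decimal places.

Probabilities are the counts divided by 234.
Repeatedly combine the two least-probable nodes; the expected code length is the sum of the merged weights.
merge 5/234 + 1/13 → 23/234
merge 11/117 + 23/234 → 5/26
merge 17/117 + 7/39 → 38/117
merge 5/26 + 28/117 → 101/234
merge 19/78 + 38/117 → 133/234
merge 101/234 + 133/234 → 1
L = 23/234 + 5/26 + 38/117 + 101/234 + 133/234 + 1 = 34/13 ≈ 2.615 bits/symbol.

2.615 bits/symbol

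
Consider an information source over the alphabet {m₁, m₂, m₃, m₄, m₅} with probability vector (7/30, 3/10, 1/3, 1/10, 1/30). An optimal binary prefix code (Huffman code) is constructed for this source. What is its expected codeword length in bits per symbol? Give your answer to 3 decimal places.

2.133 bits/symbol

Repeatedly combine the two least-probable nodes; the expected code length is the sum of the merged weights.
merge 1/30 + 1/10 → 2/15
merge 2/15 + 7/30 → 11/30
merge 3/10 + 1/3 → 19/30
merge 11/30 + 19/30 → 1
L = 2/15 + 11/30 + 19/30 + 1 = 32/15 ≈ 2.133 bits/symbol.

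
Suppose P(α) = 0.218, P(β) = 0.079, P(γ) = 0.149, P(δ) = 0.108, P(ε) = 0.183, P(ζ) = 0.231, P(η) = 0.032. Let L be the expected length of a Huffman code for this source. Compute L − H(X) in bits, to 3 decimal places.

Entropy H = −Σ p log₂ p ≈ 2.6200 bits.
Huffman merges: 4/125+79/1000→111/1000; 27/250+111/1000→219/1000; 149/1000+183/1000→83/250; 109/500+219/1000→437/1000; 231/1000+83/250→563/1000; 437/1000+563/1000→1. L = 1331/500 ≈ 2.6620.
L − H = 2.6620 − 2.6200 = 0.042 bits.

0.042 bits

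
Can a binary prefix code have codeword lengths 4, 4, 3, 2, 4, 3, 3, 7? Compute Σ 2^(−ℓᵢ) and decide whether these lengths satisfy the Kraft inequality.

0.8203125; yes

With common denominator 2^7 = 128: Σ 2^(−ℓᵢ) = 8/128 + 8/128 + 16/128 + 32/128 + 8/128 + 16/128 + 16/128 + 1/128 = 105/128 = 0.8203125.
Kraft's inequality requires Σ ≤ 1; here Σ = 0.8203125 ≤ 1, so such a prefix code exists.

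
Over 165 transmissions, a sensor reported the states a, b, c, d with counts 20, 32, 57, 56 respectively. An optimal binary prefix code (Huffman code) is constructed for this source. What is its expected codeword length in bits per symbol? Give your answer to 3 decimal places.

1.970 bits/symbol

Probabilities are the counts divided by 165.
Repeatedly combine the two least-probable nodes; the expected code length is the sum of the merged weights.
merge 4/33 + 32/165 → 52/165
merge 52/165 + 56/165 → 36/55
merge 19/55 + 36/55 → 1
L = 52/165 + 36/55 + 1 = 65/33 ≈ 1.970 bits/symbol.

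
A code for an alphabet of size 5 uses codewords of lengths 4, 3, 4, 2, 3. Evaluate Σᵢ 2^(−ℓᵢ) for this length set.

With common denominator 2^4 = 16: Σ 2^(−ℓᵢ) = 1/16 + 2/16 + 1/16 + 4/16 + 2/16 = 10/16 = 0.625.

0.625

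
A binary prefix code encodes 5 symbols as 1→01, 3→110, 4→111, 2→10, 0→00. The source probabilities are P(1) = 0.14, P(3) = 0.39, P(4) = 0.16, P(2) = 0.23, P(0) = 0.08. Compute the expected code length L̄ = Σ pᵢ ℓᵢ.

L̄ = Σ pᵢ·ℓᵢ = 0.14·2 + 0.39·3 + 0.16·3 + 0.23·2 + 0.08·2 = 2.55 bits/symbol.

2.55 bits/symbol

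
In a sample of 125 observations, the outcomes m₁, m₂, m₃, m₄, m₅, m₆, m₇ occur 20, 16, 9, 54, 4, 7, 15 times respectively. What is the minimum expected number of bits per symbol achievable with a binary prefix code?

Probabilities are the counts divided by 125.
Repeatedly combine the two least-probable nodes; the expected code length is the sum of the merged weights.
merge 4/125 + 7/125 → 11/125
merge 9/125 + 11/125 → 4/25
merge 3/25 + 16/125 → 31/125
merge 4/25 + 4/25 → 8/25
merge 31/125 + 8/25 → 71/125
merge 54/125 + 71/125 → 1
L = 11/125 + 4/25 + 31/125 + 8/25 + 71/125 + 1 = 298/125 = 2.384 bits/symbol.

2.384 bits/symbol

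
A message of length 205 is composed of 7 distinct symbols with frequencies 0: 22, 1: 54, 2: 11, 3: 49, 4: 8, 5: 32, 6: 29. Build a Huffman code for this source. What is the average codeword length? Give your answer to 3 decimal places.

Probabilities are the counts divided by 205.
Repeatedly combine the two least-probable nodes; the expected code length is the sum of the merged weights.
merge 8/205 + 11/205 → 19/205
merge 19/205 + 22/205 → 1/5
merge 29/205 + 32/205 → 61/205
merge 1/5 + 49/205 → 18/41
merge 54/205 + 61/205 → 23/41
merge 18/41 + 23/41 → 1
L = 19/205 + 1/5 + 61/205 + 18/41 + 23/41 + 1 = 531/205 ≈ 2.590 bits/symbol.

2.590 bits/symbol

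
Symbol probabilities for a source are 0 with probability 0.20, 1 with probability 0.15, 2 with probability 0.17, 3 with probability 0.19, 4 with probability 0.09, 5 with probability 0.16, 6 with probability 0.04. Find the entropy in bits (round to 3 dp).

2.686 bits

H = −Σ pᵢ log₂ pᵢ.
−0.20·log₂(0.20) = 0.4644
−0.15·log₂(0.15) = 0.4105
−0.17·log₂(0.17) = 0.4346
−0.19·log₂(0.19) = 0.4552
−0.09·log₂(0.09) = 0.3127
−0.16·log₂(0.16) = 0.4230
−0.04·log₂(0.04) = 0.1858
Sum ≈ 2.6862 → 2.686 bits.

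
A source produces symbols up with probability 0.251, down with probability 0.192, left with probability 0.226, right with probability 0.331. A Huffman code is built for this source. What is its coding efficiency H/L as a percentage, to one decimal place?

98.5%

Entropy H = −Σ p log₂ p ≈ 1.9706 bits.
Huffman merges: 24/125+113/500→209/500; 251/1000+331/1000→291/500; 209/500+291/500→1. L = 2 ≈ 2.0000.
Efficiency = H/L = 1.9706/2.0000 = 98.5%.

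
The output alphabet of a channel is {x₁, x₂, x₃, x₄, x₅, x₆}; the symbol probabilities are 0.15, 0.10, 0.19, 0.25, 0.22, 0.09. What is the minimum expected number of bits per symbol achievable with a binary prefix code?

2.53 bits/symbol

Repeatedly combine the two least-probable nodes; the expected code length is the sum of the merged weights.
merge 9/100 + 1/10 → 19/100
merge 3/20 + 19/100 → 17/50
merge 19/100 + 11/50 → 41/100
merge 1/4 + 17/50 → 59/100
merge 41/100 + 59/100 → 1
L = 19/100 + 17/50 + 41/100 + 59/100 + 1 = 253/100 = 2.53 bits/symbol.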